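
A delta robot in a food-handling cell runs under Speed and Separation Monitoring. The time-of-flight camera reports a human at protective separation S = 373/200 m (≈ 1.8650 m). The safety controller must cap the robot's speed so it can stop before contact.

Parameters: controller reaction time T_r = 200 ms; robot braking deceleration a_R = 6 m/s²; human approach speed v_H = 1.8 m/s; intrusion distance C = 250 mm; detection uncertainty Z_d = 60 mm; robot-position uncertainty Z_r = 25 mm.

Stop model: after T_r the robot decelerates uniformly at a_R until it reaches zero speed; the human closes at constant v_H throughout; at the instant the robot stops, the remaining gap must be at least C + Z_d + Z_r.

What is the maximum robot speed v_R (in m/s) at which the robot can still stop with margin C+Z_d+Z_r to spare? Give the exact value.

v_R_max = 9/5 m/s = 1.8000 m/s

quadratic (1/12)·v² + (1/2)·v + (-117/100) = 0
  disc = (1/2)² − 4·(1/12)·(-117/100) = 16/25 ; √disc = 4/5
  v_R = (−(1/2) + 4/5) / (2·(1/12)) = 9/5 m/s
check:
T_s = v_R/a_R = (9/5)/6 = 0.3000 s
reaction-phase robot travel = 1.8000·0.2000 = 0.3600 m
braking distance = 1.8000²/(2·6.0000) = 0.2700 m
human closes 1.8000·0.5000 = 0.9000 m
margins: 0.2500+0.0600+0.0250 = 0.3350 m
sum ≈ 0.3600+0.2700+0.9000+0.3350 ≈ 1.8650 m = S ✓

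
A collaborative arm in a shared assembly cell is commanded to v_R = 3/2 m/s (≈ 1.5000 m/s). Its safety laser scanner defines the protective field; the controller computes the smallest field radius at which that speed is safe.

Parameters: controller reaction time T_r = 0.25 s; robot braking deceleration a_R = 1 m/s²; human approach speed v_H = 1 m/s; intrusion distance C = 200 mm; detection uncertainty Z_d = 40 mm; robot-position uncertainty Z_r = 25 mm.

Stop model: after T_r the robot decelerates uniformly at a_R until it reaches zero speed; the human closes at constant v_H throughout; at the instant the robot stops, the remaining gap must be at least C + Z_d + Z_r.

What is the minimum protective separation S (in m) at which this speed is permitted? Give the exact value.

S_min = 703/200 m = 3.5150 m

T_s = v_R/a_R = (3/2)/1 = 1.5000 s
reaction-phase robot travel = 1.5000·0.2500 = 0.3750 m
robot under decel: 1.5000²/(2·1.0000) = 1.1250 m
person approaches 1.0000·(0.2500+1.5000) = 1.7500 m
C+Z_d+Z_r = 0.2000+0.0400+0.0250 = 0.2650 m
S_min ≈ 0.3750+1.1250+1.7500+0.2650  ⇒  S_min = 703/200 m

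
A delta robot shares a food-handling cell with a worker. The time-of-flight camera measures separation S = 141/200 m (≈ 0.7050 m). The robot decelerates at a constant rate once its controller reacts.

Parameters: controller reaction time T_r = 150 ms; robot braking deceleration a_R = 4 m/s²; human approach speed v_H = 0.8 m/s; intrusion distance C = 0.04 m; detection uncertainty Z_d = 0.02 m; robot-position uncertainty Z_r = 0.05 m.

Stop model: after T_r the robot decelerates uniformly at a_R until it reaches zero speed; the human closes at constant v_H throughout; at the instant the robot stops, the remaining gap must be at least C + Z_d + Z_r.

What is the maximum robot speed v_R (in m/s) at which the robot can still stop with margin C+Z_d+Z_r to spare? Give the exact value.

at the boundary: (1/8)·v² + (7/20)·v + (-19/40) = 0
  disc = (7/20)² − 4·(1/8)·(-19/40) = 9/25 ; √disc = 3/5
  v_R = (−(7/20) + 3/5) / (2·(1/8)) = 1 m/s
check:
braking lasts T_s = 1/4 = 0.2500 s
reaction-phase robot travel = 1.0000·0.1500 = 0.1500 m
braking distance = 1.0000²/(2·4.0000) = 0.1250 m
human over T_r+T_s: 0.8000·(0.1500+0.2500) = 0.3200 m
margins: 0.0400+0.0200+0.0500 = 0.1100 m
sum ≈ 0.1500+0.1250+0.3200+0.1100 ≈ 0.7050 m = S ✓

v_R_max = 1 m/s = 1.0000 m/s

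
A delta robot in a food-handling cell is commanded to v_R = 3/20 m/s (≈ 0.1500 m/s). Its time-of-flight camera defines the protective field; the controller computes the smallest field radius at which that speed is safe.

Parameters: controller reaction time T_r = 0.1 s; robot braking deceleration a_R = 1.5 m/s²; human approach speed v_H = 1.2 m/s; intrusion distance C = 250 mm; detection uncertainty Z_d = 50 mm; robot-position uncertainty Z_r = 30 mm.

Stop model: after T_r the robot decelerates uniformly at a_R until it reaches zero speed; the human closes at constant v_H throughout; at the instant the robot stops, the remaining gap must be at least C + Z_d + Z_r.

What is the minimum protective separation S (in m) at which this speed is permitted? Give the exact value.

stop time T_s = (3/20)/(3/2) = 0.1000 s
robot covers v_R·T_r = 0.1500·0.1000 = 0.0150 m before braking
braking distance = 0.1500²/(2·1.5000) = 0.0075 m
human over T_r+T_s: 1.2000·(0.1000+0.1000) = 0.2400 m
residual clearance needed = 0.2500+0.0500+0.0300 = 0.3300 m
S_min ≈ 0.0150+0.0075+0.2400+0.3300  ⇒  S_min = 237/400 m

S_min = 237/400 m = 0.5925 m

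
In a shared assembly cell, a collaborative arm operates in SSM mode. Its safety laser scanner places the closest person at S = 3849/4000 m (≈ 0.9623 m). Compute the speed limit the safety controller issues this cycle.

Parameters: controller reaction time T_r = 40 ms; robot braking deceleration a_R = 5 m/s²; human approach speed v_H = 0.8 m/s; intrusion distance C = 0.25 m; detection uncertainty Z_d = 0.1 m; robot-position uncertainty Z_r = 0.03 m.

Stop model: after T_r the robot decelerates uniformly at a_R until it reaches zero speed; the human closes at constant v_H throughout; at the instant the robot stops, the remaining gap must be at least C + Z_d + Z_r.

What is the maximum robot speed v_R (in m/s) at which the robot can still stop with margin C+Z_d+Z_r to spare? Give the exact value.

v_R_max = 31/20 m/s = 1.5500 m/s

quadratic (1/10)·v² + (1/5)·v + (-2201/4000) = 0
  disc = (1/5)² − 4·(1/10)·(-2201/4000) = 2601/10000 ; √disc = 51/100
  v_R = (−(1/5) + 51/100) / (2·(1/10)) = 31/20 m/s
check:
T_s = v_R/a_R = (31/20)/5 = 0.3100 s
reaction-phase robot travel = 1.5500·0.0400 = 0.0620 m
robot under decel: 1.5500²/(2·5.0000) = 0.2402 m
person approaches 0.8000·(0.0400+0.3100) = 0.2800 m
C+Z_d+Z_r = 0.2500+0.1000+0.0300 = 0.3800 m
sum ≈ 0.0620+0.2402+0.2800+0.3800 ≈ 0.9623 m = S ✓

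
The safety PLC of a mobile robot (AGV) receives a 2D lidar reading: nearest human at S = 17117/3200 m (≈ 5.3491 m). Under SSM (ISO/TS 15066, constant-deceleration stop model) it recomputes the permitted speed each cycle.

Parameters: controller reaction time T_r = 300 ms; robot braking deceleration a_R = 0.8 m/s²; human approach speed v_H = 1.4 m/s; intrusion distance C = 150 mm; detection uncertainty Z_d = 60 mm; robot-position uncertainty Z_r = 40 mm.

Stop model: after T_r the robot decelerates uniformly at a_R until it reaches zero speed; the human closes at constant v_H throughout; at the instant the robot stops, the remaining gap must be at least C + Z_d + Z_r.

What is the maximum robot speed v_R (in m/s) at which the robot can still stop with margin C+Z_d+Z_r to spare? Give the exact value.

v_R_max = 31/20 m/s = 1.5500 m/s

at the boundary: (5/8)·v² + (41/20)·v + (-14973/3200) = 0
  disc = (41/20)² − 4·(5/8)·(-14973/3200) = 101761/6400 ; √disc = 319/80
  v_R = (−(41/20) + 319/80) / (2·(5/8)) = 31/20 m/s
check:
braking lasts T_s = (31/20)/(4/5) = 1.9375 s
reaction-phase robot travel = 1.5500·0.3000 = 0.4650 m
braking distance = 1.5500²/(2·0.8000) = 1.5016 m
human closes 1.4000·2.2375 = 3.1325 m
residual clearance needed = 0.1500+0.0600+0.0400 = 0.2500 m
sum ≈ 0.4650+1.5016+3.1325+0.2500 ≈ 5.3491 m = S ✓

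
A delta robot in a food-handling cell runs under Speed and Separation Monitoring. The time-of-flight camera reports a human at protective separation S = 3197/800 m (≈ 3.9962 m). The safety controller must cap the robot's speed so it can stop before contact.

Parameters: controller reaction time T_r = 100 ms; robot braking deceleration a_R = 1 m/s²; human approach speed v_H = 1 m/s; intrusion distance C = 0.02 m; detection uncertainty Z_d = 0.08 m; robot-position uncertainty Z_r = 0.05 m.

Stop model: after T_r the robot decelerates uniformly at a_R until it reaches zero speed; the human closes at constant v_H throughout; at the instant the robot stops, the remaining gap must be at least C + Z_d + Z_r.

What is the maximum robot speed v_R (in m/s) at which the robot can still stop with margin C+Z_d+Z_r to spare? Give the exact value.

collect terms ⇒ (1/2)·v_R² + (11/10)·v_R + (-2997/800) = 0
  disc = (11/10)² − 4·(1/2)·(-2997/800) = 3481/400 ; √disc = 59/20
  v_R = (−(11/10) + 59/20) / (2·(1/2)) = 37/20 m/s
check:
braking lasts T_s = (37/20)/1 = 1.8500 s
robot covers v_R·T_r = 1.8500·0.1000 = 0.1850 m before braking
robot under decel: 1.8500²/(2·1.0000) = 1.7112 m
human over T_r+T_s: 1.0000·(0.1000+1.8500) = 1.9500 m
residual clearance needed = 0.0200+0.0800+0.0500 = 0.1500 m
sum ≈ 0.1850+1.7112+1.9500+0.1500 ≈ 3.9962 m = S ✓

v_R_max = 37/20 m/s = 1.8500 m/s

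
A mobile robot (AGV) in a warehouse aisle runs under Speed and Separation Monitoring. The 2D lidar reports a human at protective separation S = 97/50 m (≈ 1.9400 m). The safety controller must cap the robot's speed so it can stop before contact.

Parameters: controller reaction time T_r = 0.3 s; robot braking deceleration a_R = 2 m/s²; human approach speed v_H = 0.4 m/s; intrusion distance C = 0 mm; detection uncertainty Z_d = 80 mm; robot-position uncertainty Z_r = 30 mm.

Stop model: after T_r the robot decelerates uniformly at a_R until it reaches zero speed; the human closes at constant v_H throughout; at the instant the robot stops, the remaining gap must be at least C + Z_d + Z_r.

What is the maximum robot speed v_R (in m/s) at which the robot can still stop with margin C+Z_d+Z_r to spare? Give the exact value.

at the boundary: (1/4)·v² + (1/2)·v + (-171/100) = 0
  disc = (1/2)² − 4·(1/4)·(-171/100) = 49/25 ; √disc = 7/5
  v_R = (−(1/2) + 7/5) / (2·(1/4)) = 9/5 m/s
check:
T_s = v_R/a_R = (9/5)/2 = 0.9000 s
robot in T_r: 1.8000·0.3000 = 0.5400 m
robot under decel: 1.8000²/(2·2.0000) = 0.8100 m
human closes 0.4000·1.2000 = 0.4800 m
C+Z_d+Z_r = 0.0000+0.0800+0.0300 = 0.1100 m
sum ≈ 0.5400+0.8100+0.4800+0.1100 ≈ 1.9400 m = S ✓

v_R_max = 9/5 m/s = 1.8000 m/s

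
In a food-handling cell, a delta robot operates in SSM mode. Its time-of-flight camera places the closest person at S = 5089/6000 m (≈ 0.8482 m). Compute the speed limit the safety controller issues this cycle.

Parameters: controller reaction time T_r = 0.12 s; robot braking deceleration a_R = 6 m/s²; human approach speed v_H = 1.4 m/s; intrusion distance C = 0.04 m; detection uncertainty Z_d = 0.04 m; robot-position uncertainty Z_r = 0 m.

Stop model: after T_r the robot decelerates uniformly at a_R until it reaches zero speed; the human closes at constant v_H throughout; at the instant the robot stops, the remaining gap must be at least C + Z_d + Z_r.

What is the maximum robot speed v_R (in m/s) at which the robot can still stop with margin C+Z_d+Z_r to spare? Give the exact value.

at the boundary: (1/12)·v² + (53/150)·v + (-3601/6000) = 0
  disc = (53/150)² − 4·(1/12)·(-3601/6000) = 3249/10000 ; √disc = 57/100
  v_R = (−(53/150) + 57/100) / (2·(1/12)) = 13/10 m/s
check:
stop time T_s = (13/10)/6 = 0.2167 s
reaction-phase robot travel = 1.3000·0.1200 = 0.1560 m
braking distance = 1.3000²/(2·6.0000) = 0.1408 m
human over T_r+T_s: 1.4000·(0.1200+0.2167) = 0.4713 m
C+Z_d+Z_r = 0.0400+0.0400+0.0000 = 0.0800 m
sum ≈ 0.1560+0.1408+0.4713+0.0800 ≈ 0.8482 m = S ✓

v_R_max = 13/10 m/s = 1.3000 m/s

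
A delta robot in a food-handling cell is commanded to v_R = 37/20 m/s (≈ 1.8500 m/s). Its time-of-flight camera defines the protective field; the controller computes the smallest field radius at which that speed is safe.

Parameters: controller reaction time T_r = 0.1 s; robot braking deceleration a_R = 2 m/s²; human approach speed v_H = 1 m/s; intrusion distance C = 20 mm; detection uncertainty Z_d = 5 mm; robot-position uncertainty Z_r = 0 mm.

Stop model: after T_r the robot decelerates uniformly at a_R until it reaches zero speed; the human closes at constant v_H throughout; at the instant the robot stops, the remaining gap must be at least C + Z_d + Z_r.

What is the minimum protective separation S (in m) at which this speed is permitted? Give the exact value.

braking lasts T_s = (37/20)/2 = 0.9250 s
robot in T_r: 1.8500·0.1000 = 0.1850 m
braking distance = 1.8500²/(2·2.0000) = 0.8556 m
human over T_r+T_s: 1.0000·(0.1000+0.9250) = 1.0250 m
C+Z_d+Z_r = 0.0200+0.0050+0.0000 = 0.0250 m
S_min ≈ 0.1850+0.8556+1.0250+0.0250  ⇒  S_min = 669/320 m

S_min = 669/320 m = 2.0906 m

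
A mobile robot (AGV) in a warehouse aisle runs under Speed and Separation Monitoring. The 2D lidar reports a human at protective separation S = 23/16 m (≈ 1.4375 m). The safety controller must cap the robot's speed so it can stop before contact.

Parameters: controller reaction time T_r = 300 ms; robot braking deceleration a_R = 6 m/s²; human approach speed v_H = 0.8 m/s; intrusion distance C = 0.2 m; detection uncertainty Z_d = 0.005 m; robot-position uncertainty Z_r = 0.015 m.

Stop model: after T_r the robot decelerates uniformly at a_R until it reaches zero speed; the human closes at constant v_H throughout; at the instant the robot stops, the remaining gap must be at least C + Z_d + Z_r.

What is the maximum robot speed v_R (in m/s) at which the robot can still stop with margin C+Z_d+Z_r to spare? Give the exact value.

v_R_max = 17/10 m/s = 1.7000 m/s

quadratic (1/12)·v² + (13/30)·v + (-391/400) = 0
  disc = (13/30)² − 4·(1/12)·(-391/400) = 1849/3600 ; √disc = 43/60
  v_R = (−(13/30) + 43/60) / (2·(1/12)) = 17/10 m/s
check:
braking lasts T_s = (17/10)/6 = 0.2833 s
robot in T_r: 1.7000·0.3000 = 0.5100 m
robot under decel: 1.7000²/(2·6.0000) = 0.2408 m
human closes 0.8000·0.5833 = 0.4667 m
margins: 0.2000+0.0050+0.0150 = 0.2200 m
sum ≈ 0.5100+0.2408+0.4667+0.2200 ≈ 1.4375 m = S ✓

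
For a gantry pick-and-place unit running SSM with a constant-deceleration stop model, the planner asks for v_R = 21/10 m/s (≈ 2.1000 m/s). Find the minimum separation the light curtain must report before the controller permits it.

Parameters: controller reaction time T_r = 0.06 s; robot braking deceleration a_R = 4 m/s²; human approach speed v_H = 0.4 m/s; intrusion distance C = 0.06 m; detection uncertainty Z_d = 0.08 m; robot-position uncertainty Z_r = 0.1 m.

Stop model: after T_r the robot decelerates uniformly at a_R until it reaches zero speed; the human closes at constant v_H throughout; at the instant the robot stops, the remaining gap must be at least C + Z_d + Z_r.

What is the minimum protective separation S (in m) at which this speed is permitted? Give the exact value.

T_s = v_R/a_R = (21/10)/4 = 0.5250 s
robot in T_r: 2.1000·0.0600 = 0.1260 m
braking distance = 2.1000²/(2·4.0000) = 0.5513 m
human closes 0.4000·0.5850 = 0.2340 m
C+Z_d+Z_r = 0.0600+0.0800+0.1000 = 0.2400 m
S_min ≈ 0.1260+0.5513+0.2340+0.2400  ⇒  S_min = 921/800 m

S_min = 921/800 m = 1.1513 m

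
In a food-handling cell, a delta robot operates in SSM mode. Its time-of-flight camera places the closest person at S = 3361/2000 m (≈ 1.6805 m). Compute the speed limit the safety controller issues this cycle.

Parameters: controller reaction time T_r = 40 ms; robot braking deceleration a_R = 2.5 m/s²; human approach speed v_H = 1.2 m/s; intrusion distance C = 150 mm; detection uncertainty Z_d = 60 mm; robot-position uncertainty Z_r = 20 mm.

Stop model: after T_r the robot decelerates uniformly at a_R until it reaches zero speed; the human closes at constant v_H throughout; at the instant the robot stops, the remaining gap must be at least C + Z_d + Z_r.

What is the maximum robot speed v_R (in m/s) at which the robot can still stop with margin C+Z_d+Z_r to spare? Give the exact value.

v_R_max = 33/20 m/s = 1.6500 m/s

quadratic (1/5)·v² + (13/25)·v + (-561/400) = 0
  disc = (13/25)² − 4·(1/5)·(-561/400) = 3481/2500 ; √disc = 59/50
  v_R = (−(13/25) + 59/50) / (2·(1/5)) = 33/20 m/s
check:
T_s = v_R/a_R = (33/20)/(5/2) = 0.6600 s
reaction-phase robot travel = 1.6500·0.0400 = 0.0660 m
robot under decel: 1.6500²/(2·2.5000) = 0.5445 m
person approaches 1.2000·(0.0400+0.6600) = 0.8400 m
residual clearance needed = 0.1500+0.0600+0.0200 = 0.2300 m
sum ≈ 0.0660+0.5445+0.8400+0.2300 ≈ 1.6805 m = S ✓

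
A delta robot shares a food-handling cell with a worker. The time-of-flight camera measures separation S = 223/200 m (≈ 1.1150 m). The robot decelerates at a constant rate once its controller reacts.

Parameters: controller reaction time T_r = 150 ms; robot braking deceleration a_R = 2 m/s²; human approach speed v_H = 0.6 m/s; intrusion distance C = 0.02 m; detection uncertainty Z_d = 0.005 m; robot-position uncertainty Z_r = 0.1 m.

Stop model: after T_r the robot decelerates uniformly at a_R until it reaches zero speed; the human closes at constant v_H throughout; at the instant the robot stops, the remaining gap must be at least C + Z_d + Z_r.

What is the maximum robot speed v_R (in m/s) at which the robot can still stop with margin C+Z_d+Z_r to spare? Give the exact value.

v_R_max = 6/5 m/s = 1.2000 m/s

quadratic (1/4)·v² + (9/20)·v + (-9/10) = 0
  disc = (9/20)² − 4·(1/4)·(-9/10) = 441/400 ; √disc = 21/20
  v_R = (−(9/20) + 21/20) / (2·(1/4)) = 6/5 m/s
check:
T_s = v_R/a_R = (6/5)/2 = 0.6000 s
robot covers v_R·T_r = 1.2000·0.1500 = 0.1800 m before braking
robot covers 1.2000·0.6000 − ½·2.0000·0.6000² = 0.3600 m while stopping
human closes 0.6000·0.7500 = 0.4500 m
residual clearance needed = 0.0200+0.0050+0.1000 = 0.1250 m
sum ≈ 0.1800+0.3600+0.4500+0.1250 ≈ 1.1150 m = S ✓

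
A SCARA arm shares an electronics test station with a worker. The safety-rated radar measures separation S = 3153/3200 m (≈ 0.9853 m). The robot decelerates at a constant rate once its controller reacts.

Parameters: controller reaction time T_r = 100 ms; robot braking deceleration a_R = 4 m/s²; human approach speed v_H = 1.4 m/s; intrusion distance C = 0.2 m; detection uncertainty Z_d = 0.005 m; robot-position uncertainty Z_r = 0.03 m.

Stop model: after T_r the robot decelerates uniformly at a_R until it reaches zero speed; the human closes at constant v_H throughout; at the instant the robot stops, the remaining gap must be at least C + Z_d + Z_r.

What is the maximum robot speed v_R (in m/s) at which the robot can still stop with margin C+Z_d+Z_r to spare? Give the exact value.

v_R_max = 21/20 m/s = 1.0500 m/s

quadratic (1/8)·v² + (9/20)·v + (-1953/3200) = 0
  disc = (9/20)² − 4·(1/8)·(-1953/3200) = 3249/6400 ; √disc = 57/80
  v_R = (−(9/20) + 57/80) / (2·(1/8)) = 21/20 m/s
check:
stop time T_s = (21/20)/4 = 0.2625 s
reaction-phase robot travel = 1.0500·0.1000 = 0.1050 m
braking distance = 1.0500²/(2·4.0000) = 0.1378 m
person approaches 1.4000·(0.1000+0.2625) = 0.5075 m
margins: 0.2000+0.0050+0.0300 = 0.2350 m
sum ≈ 0.1050+0.1378+0.5075+0.2350 ≈ 0.9853 m = S ✓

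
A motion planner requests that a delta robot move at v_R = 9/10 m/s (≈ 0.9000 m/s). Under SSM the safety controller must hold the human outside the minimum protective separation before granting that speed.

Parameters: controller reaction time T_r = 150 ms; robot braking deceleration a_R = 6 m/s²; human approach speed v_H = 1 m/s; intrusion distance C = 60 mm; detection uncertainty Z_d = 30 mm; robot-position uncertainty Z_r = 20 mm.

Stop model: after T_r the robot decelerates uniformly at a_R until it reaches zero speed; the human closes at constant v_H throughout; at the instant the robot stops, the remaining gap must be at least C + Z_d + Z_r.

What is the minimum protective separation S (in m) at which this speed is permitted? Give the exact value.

T_s = v_R/a_R = (9/10)/6 = 0.1500 s
robot covers v_R·T_r = 0.9000·0.1500 = 0.1350 m before braking
robot covers 0.9000·0.1500 − ½·6.0000·0.1500² = 0.0675 m while stopping
human over T_r+T_s: 1.0000·(0.1500+0.1500) = 0.3000 m
margins: 0.0600+0.0300+0.0200 = 0.1100 m
S_min ≈ 0.1350+0.0675+0.3000+0.1100  ⇒  S_min = 49/80 m

S_min = 49/80 m = 0.6125 m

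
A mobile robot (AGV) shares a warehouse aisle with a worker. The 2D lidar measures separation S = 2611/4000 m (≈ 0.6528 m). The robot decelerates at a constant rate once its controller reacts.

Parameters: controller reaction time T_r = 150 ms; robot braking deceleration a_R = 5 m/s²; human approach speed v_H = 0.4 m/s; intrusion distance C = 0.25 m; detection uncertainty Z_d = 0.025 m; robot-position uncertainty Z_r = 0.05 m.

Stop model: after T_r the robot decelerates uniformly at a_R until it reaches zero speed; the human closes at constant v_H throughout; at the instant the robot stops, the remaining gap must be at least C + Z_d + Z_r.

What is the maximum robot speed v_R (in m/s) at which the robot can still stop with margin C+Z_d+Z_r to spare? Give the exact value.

v_R_max = 17/20 m/s = 0.8500 m/s

collect terms ⇒ (1/10)·v_R² + (23/100)·v_R + (-1071/4000) = 0
  disc = (23/100)² − 4·(1/10)·(-1071/4000) = 4/25 ; √disc = 2/5
  v_R = (−(23/100) + 2/5) / (2·(1/10)) = 17/20 m/s
check:
stop time T_s = (17/20)/5 = 0.1700 s
robot covers v_R·T_r = 0.8500·0.1500 = 0.1275 m before braking
robot covers 0.8500·0.1700 − ½·5.0000·0.1700² = 0.0722 m while stopping
human over T_r+T_s: 0.4000·(0.1500+0.1700) = 0.1280 m
margins: 0.2500+0.0250+0.0500 = 0.3250 m
sum ≈ 0.1275+0.0722+0.1280+0.3250 ≈ 0.6528 m = S ✓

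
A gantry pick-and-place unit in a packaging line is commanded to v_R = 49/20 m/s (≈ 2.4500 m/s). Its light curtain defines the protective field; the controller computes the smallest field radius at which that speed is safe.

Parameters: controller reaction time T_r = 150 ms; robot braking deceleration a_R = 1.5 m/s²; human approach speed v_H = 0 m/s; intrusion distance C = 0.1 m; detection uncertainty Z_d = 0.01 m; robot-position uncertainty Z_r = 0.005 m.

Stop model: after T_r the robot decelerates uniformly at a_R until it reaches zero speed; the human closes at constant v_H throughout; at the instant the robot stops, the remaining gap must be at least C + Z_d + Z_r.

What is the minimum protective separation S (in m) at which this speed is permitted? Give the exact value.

stop time T_s = (49/20)/(3/2) = 1.6333 s
robot in T_r: 2.4500·0.1500 = 0.3675 m
robot covers 2.4500·1.6333 − ½·1.5000·1.6333² = 2.0008 m while stopping
human over T_r+T_s: 0.0000·(0.1500+1.6333) = 0.0000 m
margins: 0.1000+0.0100+0.0050 = 0.1150 m
S_min ≈ 0.3675+2.0008+0.0000+0.1150  ⇒  S_min = 149/60 m

S_min = 149/60 m = 2.4833 m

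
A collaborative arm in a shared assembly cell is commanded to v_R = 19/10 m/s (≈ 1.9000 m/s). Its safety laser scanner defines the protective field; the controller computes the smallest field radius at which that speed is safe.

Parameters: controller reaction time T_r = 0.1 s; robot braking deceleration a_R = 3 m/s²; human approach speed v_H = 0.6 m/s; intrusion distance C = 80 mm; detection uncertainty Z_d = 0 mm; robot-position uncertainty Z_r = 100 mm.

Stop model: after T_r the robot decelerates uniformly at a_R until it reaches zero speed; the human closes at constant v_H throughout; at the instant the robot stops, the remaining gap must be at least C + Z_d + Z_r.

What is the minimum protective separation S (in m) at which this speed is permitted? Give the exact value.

stop time T_s = (19/10)/3 = 0.6333 s
robot covers v_R·T_r = 1.9000·0.1000 = 0.1900 m before braking
braking distance = 1.9000²/(2·3.0000) = 0.6017 m
person approaches 0.6000·(0.1000+0.6333) = 0.4400 m
residual clearance needed = 0.0800+0.0000+0.1000 = 0.1800 m
S_min ≈ 0.1900+0.6017+0.4400+0.1800  ⇒  S_min = 847/600 m

S_min = 847/600 m = 1.4117 m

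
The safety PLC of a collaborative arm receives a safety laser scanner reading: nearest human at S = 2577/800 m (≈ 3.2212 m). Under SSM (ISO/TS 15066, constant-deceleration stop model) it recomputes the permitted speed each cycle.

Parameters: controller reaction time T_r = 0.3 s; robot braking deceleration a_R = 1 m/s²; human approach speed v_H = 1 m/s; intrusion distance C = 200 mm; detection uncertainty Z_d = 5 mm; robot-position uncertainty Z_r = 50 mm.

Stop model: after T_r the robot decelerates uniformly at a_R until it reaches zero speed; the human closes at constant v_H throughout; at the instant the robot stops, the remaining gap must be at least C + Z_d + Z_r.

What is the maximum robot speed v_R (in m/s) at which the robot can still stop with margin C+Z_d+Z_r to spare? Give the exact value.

at the boundary: (1/2)·v² + (13/10)·v + (-2133/800) = 0
  disc = (13/10)² − 4·(1/2)·(-2133/800) = 2809/400 ; √disc = 53/20
  v_R = (−(13/10) + 53/20) / (2·(1/2)) = 27/20 m/s
check:
braking lasts T_s = (27/20)/1 = 1.3500 s
reaction-phase robot travel = 1.3500·0.3000 = 0.4050 m
braking distance = 1.3500²/(2·1.0000) = 0.9113 m
human closes 1.0000·1.6500 = 1.6500 m
residual clearance needed = 0.2000+0.0050+0.0500 = 0.2550 m
sum ≈ 0.4050+0.9113+1.6500+0.2550 ≈ 3.2212 m = S ✓

v_R_max = 27/20 m/s = 1.3500 m/s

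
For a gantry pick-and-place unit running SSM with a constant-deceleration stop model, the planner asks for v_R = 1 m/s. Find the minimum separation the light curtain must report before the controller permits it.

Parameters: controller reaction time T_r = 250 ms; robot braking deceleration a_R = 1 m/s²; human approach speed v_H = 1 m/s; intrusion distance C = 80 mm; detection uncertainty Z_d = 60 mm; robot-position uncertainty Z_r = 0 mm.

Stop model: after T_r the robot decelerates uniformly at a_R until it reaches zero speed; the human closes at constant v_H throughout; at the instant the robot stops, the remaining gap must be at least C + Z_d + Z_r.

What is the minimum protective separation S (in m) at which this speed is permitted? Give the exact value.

T_s = v_R/a_R = 1/1 = 1.0000 s
robot covers v_R·T_r = 1.0000·0.2500 = 0.2500 m before braking
braking distance = 1.0000²/(2·1.0000) = 0.5000 m
human over T_r+T_s: 1.0000·(0.2500+1.0000) = 1.2500 m
C+Z_d+Z_r = 0.0800+0.0600+0.0000 = 0.1400 m
S_min ≈ 0.2500+0.5000+1.2500+0.1400  ⇒  S_min = 107/50 m

S_min = 107/50 m = 2.1400 m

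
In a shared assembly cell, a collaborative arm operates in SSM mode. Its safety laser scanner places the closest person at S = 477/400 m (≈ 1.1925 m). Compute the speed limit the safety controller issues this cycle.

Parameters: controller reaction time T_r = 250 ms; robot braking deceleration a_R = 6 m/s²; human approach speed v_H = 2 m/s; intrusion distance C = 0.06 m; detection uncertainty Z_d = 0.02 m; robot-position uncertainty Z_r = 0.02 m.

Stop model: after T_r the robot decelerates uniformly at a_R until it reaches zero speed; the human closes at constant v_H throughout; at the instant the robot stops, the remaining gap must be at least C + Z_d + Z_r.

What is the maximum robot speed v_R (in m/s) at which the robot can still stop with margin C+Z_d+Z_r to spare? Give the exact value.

v_R_max = 9/10 m/s = 0.9000 m/s

quadratic (1/12)·v² + (7/12)·v + (-237/400) = 0
  disc = (7/12)² − 4·(1/12)·(-237/400) = 121/225 ; √disc = 11/15
  v_R = (−(7/12) + 11/15) / (2·(1/12)) = 9/10 m/s
check:
T_s = v_R/a_R = (9/10)/6 = 0.1500 s
robot covers v_R·T_r = 0.9000·0.2500 = 0.2250 m before braking
robot under decel: 0.9000²/(2·6.0000) = 0.0675 m
human over T_r+T_s: 2.0000·(0.2500+0.1500) = 0.8000 m
residual clearance needed = 0.0600+0.0200+0.0200 = 0.1000 m
sum ≈ 0.2250+0.0675+0.8000+0.1000 ≈ 1.1925 m = S ✓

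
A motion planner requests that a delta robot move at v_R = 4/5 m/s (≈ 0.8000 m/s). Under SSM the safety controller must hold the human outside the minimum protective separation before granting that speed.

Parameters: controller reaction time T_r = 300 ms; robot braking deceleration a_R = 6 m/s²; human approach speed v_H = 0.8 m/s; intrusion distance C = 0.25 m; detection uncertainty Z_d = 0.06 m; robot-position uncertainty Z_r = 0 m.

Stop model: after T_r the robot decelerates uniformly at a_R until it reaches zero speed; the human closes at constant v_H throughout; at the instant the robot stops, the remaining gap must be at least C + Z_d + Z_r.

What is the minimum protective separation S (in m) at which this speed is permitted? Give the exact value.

S_min = 19/20 m = 0.9500 m

braking lasts T_s = (4/5)/6 = 0.1333 s
robot in T_r: 0.8000·0.3000 = 0.2400 m
robot under decel: 0.8000²/(2·6.0000) = 0.0533 m
human over T_r+T_s: 0.8000·(0.3000+0.1333) = 0.3467 m
residual clearance needed = 0.2500+0.0600+0.0000 = 0.3100 m
S_min ≈ 0.2400+0.0533+0.3467+0.3100  ⇒  S_min = 19/20 m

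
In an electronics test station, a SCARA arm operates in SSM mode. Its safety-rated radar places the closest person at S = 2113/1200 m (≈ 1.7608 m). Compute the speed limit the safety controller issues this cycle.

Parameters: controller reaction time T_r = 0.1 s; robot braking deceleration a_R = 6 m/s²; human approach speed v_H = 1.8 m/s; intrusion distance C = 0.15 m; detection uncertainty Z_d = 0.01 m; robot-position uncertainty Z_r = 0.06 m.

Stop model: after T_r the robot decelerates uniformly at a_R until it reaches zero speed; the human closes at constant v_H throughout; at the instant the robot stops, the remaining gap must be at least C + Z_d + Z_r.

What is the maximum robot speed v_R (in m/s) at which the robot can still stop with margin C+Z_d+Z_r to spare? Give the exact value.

v_R_max = 23/10 m/s = 2.3000 m/s

at the boundary: (1/12)·v² + (2/5)·v + (-1633/1200) = 0
  disc = (2/5)² − 4·(1/12)·(-1633/1200) = 2209/3600 ; √disc = 47/60
  v_R = (−(2/5) + 47/60) / (2·(1/12)) = 23/10 m/s
check:
braking lasts T_s = (23/10)/6 = 0.3833 s
robot covers v_R·T_r = 2.3000·0.1000 = 0.2300 m before braking
robot under decel: 2.3000²/(2·6.0000) = 0.4408 m
human over T_r+T_s: 1.8000·(0.1000+0.3833) = 0.8700 m
margins: 0.1500+0.0100+0.0600 = 0.2200 m
sum ≈ 0.2300+0.4408+0.8700+0.2200 ≈ 1.7608 m = S ✓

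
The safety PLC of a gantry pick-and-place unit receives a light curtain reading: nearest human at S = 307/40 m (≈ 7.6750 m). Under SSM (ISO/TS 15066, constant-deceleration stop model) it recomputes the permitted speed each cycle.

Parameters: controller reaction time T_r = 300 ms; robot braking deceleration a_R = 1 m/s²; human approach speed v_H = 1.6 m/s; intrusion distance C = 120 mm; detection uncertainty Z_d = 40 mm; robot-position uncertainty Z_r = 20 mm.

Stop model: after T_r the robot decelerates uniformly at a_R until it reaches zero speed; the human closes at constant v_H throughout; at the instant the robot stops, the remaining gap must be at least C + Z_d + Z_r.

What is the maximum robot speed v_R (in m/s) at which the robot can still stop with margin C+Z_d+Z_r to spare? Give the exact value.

collect terms ⇒ (1/2)·v_R² + (19/10)·v_R + (-1403/200) = 0
  disc = (19/10)² − 4·(1/2)·(-1403/200) = 441/25 ; √disc = 21/5
  v_R = (−(19/10) + 21/5) / (2·(1/2)) = 23/10 m/s
check:
braking lasts T_s = (23/10)/1 = 2.3000 s
robot covers v_R·T_r = 2.3000·0.3000 = 0.6900 m before braking
robot covers 2.3000·2.3000 − ½·1.0000·2.3000² = 2.6450 m while stopping
human closes 1.6000·2.6000 = 4.1600 m
margins: 0.1200+0.0400+0.0200 = 0.1800 m
sum ≈ 0.6900+2.6450+4.1600+0.1800 ≈ 7.6750 m = S ✓

v_R_max = 23/10 m/s = 2.3000 m/s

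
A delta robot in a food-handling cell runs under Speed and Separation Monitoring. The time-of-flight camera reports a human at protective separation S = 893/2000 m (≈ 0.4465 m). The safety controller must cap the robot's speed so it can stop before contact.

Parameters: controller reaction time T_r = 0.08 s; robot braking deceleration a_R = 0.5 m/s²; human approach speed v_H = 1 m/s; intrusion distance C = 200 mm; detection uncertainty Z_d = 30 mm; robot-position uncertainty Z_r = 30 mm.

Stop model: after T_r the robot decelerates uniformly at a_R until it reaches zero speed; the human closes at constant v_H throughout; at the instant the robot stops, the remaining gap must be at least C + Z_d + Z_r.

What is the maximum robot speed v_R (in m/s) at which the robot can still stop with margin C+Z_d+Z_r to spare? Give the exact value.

at the boundary: (1)·v² + (52/25)·v + (-213/2000) = 0
  disc = (52/25)² − 4·(1)·(-213/2000) = 11881/2500 ; √disc = 109/50
  v_R = (−(52/25) + 109/50) / (2·(1)) = 1/20 m/s
check:
stop time T_s = (1/20)/(1/2) = 0.1000 s
reaction-phase robot travel = 0.0500·0.0800 = 0.0040 m
robot covers 0.0500·0.1000 − ½·0.5000·0.1000² = 0.0025 m while stopping
human over T_r+T_s: 1.0000·(0.0800+0.1000) = 0.1800 m
margins: 0.2000+0.0300+0.0300 = 0.2600 m
sum ≈ 0.0040+0.0025+0.1800+0.2600 ≈ 0.4465 m = S ✓

v_R_max = 1/20 m/s = 0.0500 m/s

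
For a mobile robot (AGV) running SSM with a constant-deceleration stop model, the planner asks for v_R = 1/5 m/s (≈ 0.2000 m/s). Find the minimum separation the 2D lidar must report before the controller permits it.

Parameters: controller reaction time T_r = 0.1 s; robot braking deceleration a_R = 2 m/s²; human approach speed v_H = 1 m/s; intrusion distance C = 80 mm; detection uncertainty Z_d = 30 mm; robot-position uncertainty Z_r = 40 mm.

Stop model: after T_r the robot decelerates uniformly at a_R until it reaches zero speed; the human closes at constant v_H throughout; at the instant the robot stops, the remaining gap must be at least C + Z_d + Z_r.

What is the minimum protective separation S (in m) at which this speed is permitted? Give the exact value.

T_s = v_R/a_R = (1/5)/2 = 0.1000 s
robot in T_r: 0.2000·0.1000 = 0.0200 m
robot under decel: 0.2000²/(2·2.0000) = 0.0100 m
human over T_r+T_s: 1.0000·(0.1000+0.1000) = 0.2000 m
C+Z_d+Z_r = 0.0800+0.0300+0.0400 = 0.1500 m
S_min ≈ 0.0200+0.0100+0.2000+0.1500  ⇒  S_min = 19/50 m

S_min = 19/50 m = 0.3800 m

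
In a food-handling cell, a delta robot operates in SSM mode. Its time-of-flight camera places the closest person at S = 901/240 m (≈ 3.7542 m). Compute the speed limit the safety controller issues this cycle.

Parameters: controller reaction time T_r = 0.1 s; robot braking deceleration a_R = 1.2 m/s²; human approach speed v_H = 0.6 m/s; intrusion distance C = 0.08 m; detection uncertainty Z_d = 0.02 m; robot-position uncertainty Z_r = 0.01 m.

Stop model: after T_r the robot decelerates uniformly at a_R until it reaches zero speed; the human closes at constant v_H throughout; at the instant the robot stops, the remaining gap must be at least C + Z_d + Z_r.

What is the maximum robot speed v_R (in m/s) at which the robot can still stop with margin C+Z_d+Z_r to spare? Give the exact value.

at the boundary: (5/12)·v² + (3/5)·v + (-4301/1200) = 0
  disc = (3/5)² − 4·(5/12)·(-4301/1200) = 22801/3600 ; √disc = 151/60
  v_R = (−(3/5) + 151/60) / (2·(5/12)) = 23/10 m/s
check:
stop time T_s = (23/10)/(6/5) = 1.9167 s
robot covers v_R·T_r = 2.3000·0.1000 = 0.2300 m before braking
robot under decel: 2.3000²/(2·1.2000) = 2.2042 m
person approaches 0.6000·(0.1000+1.9167) = 1.2100 m
margins: 0.0800+0.0200+0.0100 = 0.1100 m
sum ≈ 0.2300+2.2042+1.2100+0.1100 ≈ 3.7542 m = S ✓

v_R_max = 23/10 m/s = 2.3000 m/s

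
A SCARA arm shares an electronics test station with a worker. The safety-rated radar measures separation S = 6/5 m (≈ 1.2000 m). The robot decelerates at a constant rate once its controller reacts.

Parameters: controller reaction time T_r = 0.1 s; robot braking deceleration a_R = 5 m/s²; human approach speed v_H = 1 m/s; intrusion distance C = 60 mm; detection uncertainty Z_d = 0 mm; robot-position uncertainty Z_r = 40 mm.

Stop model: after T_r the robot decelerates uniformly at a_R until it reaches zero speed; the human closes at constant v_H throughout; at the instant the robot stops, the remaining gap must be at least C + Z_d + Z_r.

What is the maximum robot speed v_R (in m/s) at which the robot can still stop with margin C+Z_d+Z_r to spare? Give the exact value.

quadratic (1/10)·v² + (3/10)·v + (-1) = 0
  disc = (3/10)² − 4·(1/10)·(-1) = 49/100 ; √disc = 7/10
  v_R = (−(3/10) + 7/10) / (2·(1/10)) = 2 m/s
check:
braking lasts T_s = 2/5 = 0.4000 s
reaction-phase robot travel = 2.0000·0.1000 = 0.2000 m
robot covers 2.0000·0.4000 − ½·5.0000·0.4000² = 0.4000 m while stopping
human closes 1.0000·0.5000 = 0.5000 m
margins: 0.0600+0.0000+0.0400 = 0.1000 m
sum ≈ 0.2000+0.4000+0.5000+0.1000 ≈ 1.2000 m = S ✓

v_R_max = 2 m/s = 2.0000 m/s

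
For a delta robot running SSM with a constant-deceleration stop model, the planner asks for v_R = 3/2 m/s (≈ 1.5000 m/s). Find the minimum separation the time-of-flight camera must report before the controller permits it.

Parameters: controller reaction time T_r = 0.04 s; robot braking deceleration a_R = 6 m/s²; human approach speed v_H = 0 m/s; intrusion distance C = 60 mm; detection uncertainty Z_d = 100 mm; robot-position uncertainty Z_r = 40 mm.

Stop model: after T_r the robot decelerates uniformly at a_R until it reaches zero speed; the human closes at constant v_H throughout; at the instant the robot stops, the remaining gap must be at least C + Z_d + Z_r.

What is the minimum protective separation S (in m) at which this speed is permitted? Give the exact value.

braking lasts T_s = (3/2)/6 = 0.2500 s
robot in T_r: 1.5000·0.0400 = 0.0600 m
robot covers 1.5000·0.2500 − ½·6.0000·0.2500² = 0.1875 m while stopping
person approaches 0.0000·(0.0400+0.2500) = 0.0000 m
margins: 0.0600+0.1000+0.0400 = 0.2000 m
S_min ≈ 0.0600+0.1875+0.0000+0.2000  ⇒  S_min = 179/400 m

S_min = 179/400 m = 0.4475 m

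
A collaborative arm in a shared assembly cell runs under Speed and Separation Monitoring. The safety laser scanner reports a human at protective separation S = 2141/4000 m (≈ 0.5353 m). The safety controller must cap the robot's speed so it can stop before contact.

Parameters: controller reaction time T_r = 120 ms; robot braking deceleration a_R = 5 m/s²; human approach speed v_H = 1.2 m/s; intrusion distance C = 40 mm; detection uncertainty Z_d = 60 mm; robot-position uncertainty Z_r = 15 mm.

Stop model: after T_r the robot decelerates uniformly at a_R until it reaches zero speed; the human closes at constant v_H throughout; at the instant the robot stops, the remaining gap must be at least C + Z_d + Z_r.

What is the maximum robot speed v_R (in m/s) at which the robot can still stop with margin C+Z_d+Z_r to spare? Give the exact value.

v_R_max = 13/20 m/s = 0.6500 m/s

at the boundary: (1/10)·v² + (9/25)·v + (-221/800) = 0
  disc = (9/25)² − 4·(1/10)·(-221/800) = 2401/10000 ; √disc = 49/100
  v_R = (−(9/25) + 49/100) / (2·(1/10)) = 13/20 m/s
check:
T_s = v_R/a_R = (13/20)/5 = 0.1300 s
robot in T_r: 0.6500·0.1200 = 0.0780 m
braking distance = 0.6500²/(2·5.0000) = 0.0423 m
human closes 1.2000·0.2500 = 0.3000 m
C+Z_d+Z_r = 0.0400+0.0600+0.0150 = 0.1150 m
sum ≈ 0.0780+0.0423+0.3000+0.1150 ≈ 0.5353 m = S ✓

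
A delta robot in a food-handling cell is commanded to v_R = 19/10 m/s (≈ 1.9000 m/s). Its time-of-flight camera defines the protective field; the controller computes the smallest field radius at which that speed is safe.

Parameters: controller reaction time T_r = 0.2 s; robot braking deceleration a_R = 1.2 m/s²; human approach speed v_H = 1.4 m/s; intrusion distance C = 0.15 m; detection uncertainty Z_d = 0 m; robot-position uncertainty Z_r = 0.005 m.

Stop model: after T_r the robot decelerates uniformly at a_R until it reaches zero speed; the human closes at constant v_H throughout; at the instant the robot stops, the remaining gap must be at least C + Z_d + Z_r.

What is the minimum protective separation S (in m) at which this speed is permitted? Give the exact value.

S_min = 5443/1200 m = 4.5358 m

stop time T_s = (19/10)/(6/5) = 1.5833 s
robot covers v_R·T_r = 1.9000·0.2000 = 0.3800 m before braking
robot covers 1.9000·1.5833 − ½·1.2000·1.5833² = 1.5042 m while stopping
human over T_r+T_s: 1.4000·(0.2000+1.5833) = 2.4967 m
margins: 0.1500+0.0000+0.0050 = 0.1550 m
S_min ≈ 0.3800+1.5042+2.4967+0.1550  ⇒  S_min = 5443/1200 m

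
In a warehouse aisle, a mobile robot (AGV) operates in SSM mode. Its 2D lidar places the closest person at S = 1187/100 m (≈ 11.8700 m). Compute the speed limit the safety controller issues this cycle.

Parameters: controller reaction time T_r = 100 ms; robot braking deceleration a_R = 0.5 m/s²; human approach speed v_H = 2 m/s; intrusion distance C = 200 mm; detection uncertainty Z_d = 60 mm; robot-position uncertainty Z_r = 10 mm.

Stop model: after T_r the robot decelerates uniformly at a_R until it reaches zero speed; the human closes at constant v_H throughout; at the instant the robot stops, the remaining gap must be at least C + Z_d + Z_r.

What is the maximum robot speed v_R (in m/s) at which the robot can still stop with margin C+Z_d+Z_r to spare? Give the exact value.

at the boundary: (1)·v² + (41/10)·v + (-57/5) = 0
  disc = (41/10)² − 4·(1)·(-57/5) = 6241/100 ; √disc = 79/10
  v_R = (−(41/10) + 79/10) / (2·(1)) = 19/10 m/s
check:
T_s = v_R/a_R = (19/10)/(1/2) = 3.8000 s
robot covers v_R·T_r = 1.9000·0.1000 = 0.1900 m before braking
robot under decel: 1.9000²/(2·0.5000) = 3.6100 m
person approaches 2.0000·(0.1000+3.8000) = 7.8000 m
margins: 0.2000+0.0600+0.0100 = 0.2700 m
sum ≈ 0.1900+3.6100+7.8000+0.2700 ≈ 11.8700 m = S ✓

v_R_max = 19/10 m/s = 1.9000 m/s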